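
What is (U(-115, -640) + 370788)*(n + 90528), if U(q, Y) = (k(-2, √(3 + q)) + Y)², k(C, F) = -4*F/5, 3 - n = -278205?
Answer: 7193267964288/25 + 1510342656*I*√7 ≈ 2.8773e+11 + 3.996e+9*I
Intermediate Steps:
n = 278208 (n = 3 - 1*(-278205) = 3 + 278205 = 278208)
k(C, F) = -4*F/5
U(q, Y) = (Y - 4*√(3 + q)/5)² (U(q, Y) = (-4*√(3 + q)/5 + Y)² = (Y - 4*√(3 + q)/5)²)
(U(-115, -640) + 370788)*(n + 90528) = ((-4*√(3 - 115) + 5*(-640))²/25 + 370788)*(278208 + 90528) = ((-16*I*√7 - 3200)²/25 + 370788)*368736 = ((-3200 - 16*I*√7)²/25 + 370788)*368736 = (370788 + (-3200 - 16*I*√7)²/25)*368736 = 136722883968 + 368736*(-3200 - 16*I*√7)²/25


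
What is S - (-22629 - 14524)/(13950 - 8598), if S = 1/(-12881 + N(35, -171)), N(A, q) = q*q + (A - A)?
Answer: 37989277/5472420 ≈ 6.9420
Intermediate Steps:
N(A, q) = q² (N(A, q) = q² + 0 = q²)
S = 1/16360 (S = 1/(-12881 + (-171)²) = 1/(-12881 + 29241) = 1/16360 ≈ 6.1125e-5)
S - (-22629 - 14524)/(13950 - 8598) = 1/16360 - (-22629 - 14524)/(13950 - 8598) = 1/16360 - (-37153)/5352 = 1/16360 - 1*(-37153/5352) = 1/16360 + 37153/5352 = 37989277/5472420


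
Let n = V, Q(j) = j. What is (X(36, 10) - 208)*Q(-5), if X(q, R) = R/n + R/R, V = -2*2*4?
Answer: 8305/8 ≈ 1038.1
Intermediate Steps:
V = -16 (V = -4*4 = -16)
n = -16
X(q, R) = 1 - R/16 (X(q, R) = R/(-16) + R/R = R*(-1/16) + 1 = -R/16 + 1 = 1 - R/16)
(X(36, 10) - 208)*Q(-5) = ((1 - 1/16*10) - 208)*(-5) = ((1 - 5/8) - 208)*(-5) = (3/8 - 208)*(-5) = -1661/8*(-5) = 8305/8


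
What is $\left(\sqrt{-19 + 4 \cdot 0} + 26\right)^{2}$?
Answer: $\left(26 + i \sqrt{19}\right)^{2} \approx 657.0 + 226.66 i$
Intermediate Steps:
$\left(\sqrt{-19 + 4 \cdot 0} + 26\right)^{2} = \left(\sqrt{-19 + 0} + 26\right)^{2} = \left(\sqrt{-19} + 26\right)^{2} = \left(i \sqrt{19} + 26\right)^{2} = \left(26 + i \sqrt{19}\right)^{2}$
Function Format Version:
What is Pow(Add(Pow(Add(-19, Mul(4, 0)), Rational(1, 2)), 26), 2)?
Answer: Pow(Add(26, Mul(I, Pow(19, Rational(1, 2)))), 2) ≈ Add(657.00, Mul(226.66, I))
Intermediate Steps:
Pow(Add(Pow(Add(-19, Mul(4, 0)), Rational(1, 2)), 26), 2) = Pow(Add(Pow(Add(-19, 0), Rational(1, 2)), 26), 2) = Pow(Add(Pow(-19, Rational(1, 2)), 26), 2) = Pow(Add(Mul(I, Pow(19, Rational(1, 2))), 26), 2) = Pow(Add(26, Mul(I, Pow(19, Rational(1, 2)))), 2)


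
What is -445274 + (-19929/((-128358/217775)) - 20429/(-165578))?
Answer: -728742256218587/1771105077 ≈ -4.1146e+5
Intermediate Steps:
-445274 + (-19929/((-128358/217775)) - 20429/(-165578)) = -445274 + (-19929/((-128358*1/217775)) - 20429*(-1/165578)) = -445274 + (-19929/(-128358/217775) + 20429/165578) = -445274 + (-19929*(-217775/128358) + 20429/165578) = -445274 + (1446679325/42786 + 20429/165578) = -445274 + 59884785837511/1771105077 = -728742256218587/1771105077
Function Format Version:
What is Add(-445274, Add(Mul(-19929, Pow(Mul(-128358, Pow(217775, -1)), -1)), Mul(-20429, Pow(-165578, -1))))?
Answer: Rational(-728742256218587, 1771105077) ≈ -4.1146e+5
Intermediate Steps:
Add(-445274, Add(Mul(-19929, Pow(Mul(-128358, Pow(217775, -1)), -1)), Mul(-20429, Pow(-165578, -1)))) = Add(-445274, Add(Mul(-19929, Pow(Mul(-128358, Rational(1, 217775)), -1)), Mul(-20429, Rational(-1, 165578)))) = Add(-445274, Add(Mul(-19929, Pow(Rational(-128358, 217775), -1)), Rational(20429, 165578))) = Add(-445274, Add(Mul(-19929, Rational(-217775, 128358)), Rational(20429, 165578))) = Add(-445274, Add(Rational(1446679325, 42786), Rational(20429, 165578))) = Add(-445274, Rational(59884785837511, 1771105077)) = Rational(-728742256218587, 1771105077)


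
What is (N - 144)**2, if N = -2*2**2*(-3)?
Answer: 14400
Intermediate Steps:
N = 24 (N = -2*4*(-3) = -8*(-3) = 24)
(N - 144)**2 = (24 - 144)**2 = (-120)**2 = 14400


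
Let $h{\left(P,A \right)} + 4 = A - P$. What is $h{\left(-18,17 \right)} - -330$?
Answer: $361$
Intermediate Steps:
$h{\left(P,A \right)} = -4 + A - P$ ($h{\left(P,A \right)} = -4 + \left(A - P\right) = -4 + A - P$)
$h{\left(-18,17 \right)} - -330 = \left(-4 + 17 - -18\right) - -330 = \left(-4 + 17 + 18\right) + 330 = 31 + 330 = 361$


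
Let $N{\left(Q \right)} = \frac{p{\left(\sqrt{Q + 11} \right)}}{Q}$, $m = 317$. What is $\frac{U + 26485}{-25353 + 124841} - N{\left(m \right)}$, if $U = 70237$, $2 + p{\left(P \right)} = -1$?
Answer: $\frac{15479669}{15768848} \approx 0.98166$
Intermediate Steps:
$p{\left(P \right)} = -3$ ($p{\left(P \right)} = -2 - 1 = -3$)
$N{\left(Q \right)} = - \frac{3}{Q}$
$\frac{U + 26485}{-25353 + 124841} - N{\left(m \right)} = \frac{70237 + 26485}{-25353 + 124841} - - \frac{3}{317} = \frac{96722}{99488} - \left(-3\right) \frac{1}{317} = 96722 \cdot \frac{1}{99488} - - \frac{3}{317} = \frac{48361}{49744} + \frac{3}{317} = \frac{15479669}{15768848}$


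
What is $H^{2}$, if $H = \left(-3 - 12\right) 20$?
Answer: $90000$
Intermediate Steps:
$H = -300$ ($H = \left(-3 - 12\right) 20 = \left(-15\right) 20 = -300$)
$H^{2} = \left(-300\right)^{2} = 90000$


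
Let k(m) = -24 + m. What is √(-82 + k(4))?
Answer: I*√102 ≈ 10.1*I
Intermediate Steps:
√(-82 + k(4)) = √(-82 + (-24 + 4)) = √(-82 - 20) = √(-102) = I*√102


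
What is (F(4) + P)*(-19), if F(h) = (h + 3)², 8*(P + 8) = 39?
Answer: -6973/8 ≈ -871.63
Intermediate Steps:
P = -25/8 (P = -8 + (⅛)*39 = -8 + 39/8 = -25/8 ≈ -3.1250)
F(h) = (3 + h)²
(F(4) + P)*(-19) = ((3 + 4)² - 25/8)*(-19) = (7² - 25/8)*(-19) = (49 - 25/8)*(-19) = (367/8)*(-19) = -6973/8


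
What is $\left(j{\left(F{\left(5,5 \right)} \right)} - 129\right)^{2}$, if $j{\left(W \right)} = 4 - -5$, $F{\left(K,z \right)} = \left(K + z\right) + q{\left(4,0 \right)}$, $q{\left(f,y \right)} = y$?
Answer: $14400$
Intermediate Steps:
$F{\left(K,z \right)} = K + z$ ($F{\left(K,z \right)} = \left(K + z\right) + 0 = K + z$)
$j{\left(W \right)} = 9$ ($j{\left(W \right)} = 4 + 5 = 9$)
$\left(j{\left(F{\left(5,5 \right)} \right)} - 129\right)^{2} = \left(9 - 129\right)^{2} = \left(-120\right)^{2} = 14400$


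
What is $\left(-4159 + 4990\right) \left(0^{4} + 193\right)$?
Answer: $160383$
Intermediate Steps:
$\left(-4159 + 4990\right) \left(0^{4} + 193\right) = 831 \left(0 + 193\right) = 831 \cdot 193 = 160383$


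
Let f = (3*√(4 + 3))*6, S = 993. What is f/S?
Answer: 6*√7/331 ≈ 0.047959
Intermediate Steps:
f = 18*√7 (f = (3*√7)*6 = 18*√7 ≈ 47.624)
f/S = (18*√7)/993 = (18*√7)*(1/993) = 6*√7/331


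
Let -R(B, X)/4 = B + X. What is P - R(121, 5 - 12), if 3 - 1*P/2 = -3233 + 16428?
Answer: -25928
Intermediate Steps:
R(B, X) = -4*B - 4*X (R(B, X) = -4*(B + X) = -4*B - 4*X)
P = -26384 (P = 6 - 2*(-3233 + 16428) = 6 - 2*13195 = 6 - 26390 = -26384)
P - R(121, 5 - 12) = -26384 - (-4*121 - 4*(5 - 12)) = -26384 - (-484 - 4*(-7)) = -26384 - (-484 + 28) = -26384 - 1*(-456) = -26384 + 456 = -25928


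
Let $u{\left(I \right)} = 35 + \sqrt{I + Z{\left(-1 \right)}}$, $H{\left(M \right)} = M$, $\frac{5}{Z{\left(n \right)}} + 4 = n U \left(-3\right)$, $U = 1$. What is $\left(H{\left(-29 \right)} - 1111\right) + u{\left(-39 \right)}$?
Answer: $-1105 + 2 i \sqrt{11} \approx -1105.0 + 6.6332 i$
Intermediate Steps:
$Z{\left(n \right)} = \frac{5}{-4 - 3 n}$ ($Z{\left(n \right)} = \frac{5}{-4 + n 1 \left(-3\right)} = \frac{5}{-4 + n \left(-3\right)} = \frac{5}{-4 - 3 n}$)
$u{\left(I \right)} = 35 + \sqrt{-5 + I}$ ($u{\left(I \right)} = 35 + \sqrt{I - \frac{5}{4 + 3 \left(-1\right)}} = 35 + \sqrt{I - \frac{5}{4 - 3}} = 35 + \sqrt{I - \frac{5}{1}} = 35 + \sqrt{I - 5} = 35 + \sqrt{-5 + I}$)
$\left(H{\left(-29 \right)} - 1111\right) + u{\left(-39 \right)} = \left(-29 - 1111\right) + \left(35 + \sqrt{-5 - 39}\right) = \left(-29 - 1111\right) + \left(35 + \sqrt{-44}\right) = -1140 + \left(35 + 2 i \sqrt{11}\right) = -1105 + 2 i \sqrt{11}$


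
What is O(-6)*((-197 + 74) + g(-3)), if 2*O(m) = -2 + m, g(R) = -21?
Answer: 576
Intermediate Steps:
O(m) = -1 + m/2 (O(m) = (-2 + m)/2 = -1 + m/2)
O(-6)*((-197 + 74) + g(-3)) = (-1 + (½)*(-6))*((-197 + 74) - 21) = (-1 - 3)*(-123 - 21) = -4*(-144) = 576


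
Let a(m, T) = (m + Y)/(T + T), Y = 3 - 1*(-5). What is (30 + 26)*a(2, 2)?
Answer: 140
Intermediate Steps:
Y = 8 (Y = 3 + 5 = 8)
a(m, T) = (8 + m)/(2*T) (a(m, T) = (m + 8)/(T + T) = (8 + m)/((2*T)) = (8 + m)*(1/(2*T)) = (8 + m)/(2*T))
(30 + 26)*a(2, 2) = (30 + 26)*((½)*(8 + 2)/2) = 56*((½)*(½)*10) = 56*(5/2) = 140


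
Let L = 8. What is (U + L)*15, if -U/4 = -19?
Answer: 1260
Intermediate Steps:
U = 76 (U = -4*(-19) = 76)
(U + L)*15 = (76 + 8)*15 = 84*15 = 1260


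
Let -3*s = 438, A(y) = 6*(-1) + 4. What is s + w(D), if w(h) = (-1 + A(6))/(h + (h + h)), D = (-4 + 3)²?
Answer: -147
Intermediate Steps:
A(y) = -2 (A(y) = -6 + 4 = -2)
D = 1 (D = (-1)² = 1)
s = -146 (s = -⅓*438 = -146)
w(h) = -1/h (w(h) = (-1 - 2)/(h + (h + h)) = -3/(h + 2*h) = -3*1/(3*h) = -1/h)
s + w(D) = -146 - 1/1 = -146 - 1*1 = -146 - 1 = -147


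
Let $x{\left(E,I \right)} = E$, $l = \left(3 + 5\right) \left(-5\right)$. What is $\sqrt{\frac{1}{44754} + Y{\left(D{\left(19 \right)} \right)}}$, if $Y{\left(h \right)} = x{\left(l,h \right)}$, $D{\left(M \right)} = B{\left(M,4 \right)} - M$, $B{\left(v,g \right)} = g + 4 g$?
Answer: $\frac{i \sqrt{80116775886}}{44754} \approx 6.3246 i$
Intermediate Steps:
$B{\left(v,g \right)} = 5 g$
$l = -40$ ($l = 8 \left(-5\right) = -40$)
$D{\left(M \right)} = 20 - M$ ($D{\left(M \right)} = 5 \cdot 4 - M = 20 - M$)
$Y{\left(h \right)} = -40$
$\sqrt{\frac{1}{44754} + Y{\left(D{\left(19 \right)} \right)}} = \sqrt{\frac{1}{44754} - 40} = \sqrt{- \frac{1790159}{44754}} = \frac{i \sqrt{80116775886}}{44754}$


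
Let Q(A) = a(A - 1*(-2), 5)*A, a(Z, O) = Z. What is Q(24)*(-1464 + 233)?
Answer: -768144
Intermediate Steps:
Q(A) = A*(2 + A) (Q(A) = (A - 1*(-2))*A = (A + 2)*A = (2 + A)*A = A*(2 + A))
Q(24)*(-1464 + 233) = (24*(2 + 24))*(-1464 + 233) = (24*26)*(-1231) = 624*(-1231) = -768144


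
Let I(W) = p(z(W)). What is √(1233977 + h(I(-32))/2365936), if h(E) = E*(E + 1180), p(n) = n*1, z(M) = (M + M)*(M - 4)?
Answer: √26982008751132473/147871 ≈ 1110.8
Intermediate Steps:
z(M) = 2*M*(-4 + M) (z(M) = (2*M)*(-4 + M) = 2*M*(-4 + M))
p(n) = n
I(W) = 2*W*(-4 + W)
h(E) = E*(1180 + E)
√(1233977 + h(I(-32))/2365936) = √(1233977 + ((2*(-32)*(-4 - 32))*(1180 + 2*(-32)*(-4 - 32)))/2365936) = √(1233977 + ((2*(-32)*(-36))*(1180 + 2*(-32)*(-36)))*(1/2365936)) = √(1233977 + (2304*(1180 + 2304))*(1/2365936)) = √(1233977 + (2304*3484)*(1/2365936)) = √(1233977 + 8027136*(1/2365936)) = √(1233977 + 501696/147871) = √(182469914663/147871) = √26982008751132473/147871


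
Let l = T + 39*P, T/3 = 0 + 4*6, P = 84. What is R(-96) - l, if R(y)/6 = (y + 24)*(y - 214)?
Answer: 130572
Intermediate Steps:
T = 72 (T = 3*(0 + 4*6) = 3*(0 + 24) = 3*24 = 72)
l = 3348 (l = 72 + 39*84 = 72 + 3276 = 3348)
R(y) = 6*(-214 + y)*(24 + y) (R(y) = 6*((y + 24)*(y - 214)) = 6*((24 + y)*(-214 + y)) = 6*((-214 + y)*(24 + y)) = 6*(-214 + y)*(24 + y))
R(-96) - l = (-30816 - 1140*(-96) + 6*(-96)**2) - 1*3348 = (-30816 + 109440 + 6*9216) - 3348 = (-30816 + 109440 + 55296) - 3348 = 133920 - 3348 = 130572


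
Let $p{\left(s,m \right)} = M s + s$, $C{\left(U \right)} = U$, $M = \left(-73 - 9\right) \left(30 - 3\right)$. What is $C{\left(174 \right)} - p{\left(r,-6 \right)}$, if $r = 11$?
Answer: $24517$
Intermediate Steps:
$M = -2214$ ($M = \left(-82\right) 27 = -2214$)
$p{\left(s,m \right)} = - 2213 s$ ($p{\left(s,m \right)} = - 2214 s + s = - 2213 s$)
$C{\left(174 \right)} - p{\left(r,-6 \right)} = 174 - \left(-2213\right) 11 = 174 - -24343 = 174 + 24343 = 24517$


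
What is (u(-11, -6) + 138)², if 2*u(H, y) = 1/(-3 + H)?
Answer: 14922769/784 ≈ 19034.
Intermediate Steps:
u(H, y) = 1/(2*(-3 + H))
(u(-11, -6) + 138)² = (1/(2*(-3 - 11)) + 138)² = ((½)/(-14) + 138)² = ((½)*(-1/14) + 138)² = (-1/28 + 138)² = (3863/28)² = 14922769/784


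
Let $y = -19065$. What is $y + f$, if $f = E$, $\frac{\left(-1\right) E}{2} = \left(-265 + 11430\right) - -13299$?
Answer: $-67993$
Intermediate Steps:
$E = -48928$ ($E = - 2 \left(\left(-265 + 11430\right) - -13299\right) = - 2 \left(11165 + 13299\right) = \left(-2\right) 24464 = -48928$)
$f = -48928$
$y + f = -19065 - 48928 = -67993$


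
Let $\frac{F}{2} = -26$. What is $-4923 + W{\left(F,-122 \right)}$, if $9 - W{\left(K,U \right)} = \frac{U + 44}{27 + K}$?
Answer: $- \frac{122928}{25} \approx -4917.1$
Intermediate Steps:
$F = -52$ ($F = 2 \left(-26\right) = -52$)
$W{\left(K,U \right)} = 9 - \frac{44 + U}{27 + K}$ ($W{\left(K,U \right)} = 9 - \frac{U + 44}{27 + K} = 9 - \frac{44 + U}{27 + K}$)
$-4923 + W{\left(F,-122 \right)} = -4923 + \frac{199 - -122 + 9 \left(-52\right)}{27 - 52} = -4923 + \frac{199 + 122 - 468}{-25} = -4923 - - \frac{147}{25} = -4923 + \frac{147}{25} = - \frac{122928}{25}$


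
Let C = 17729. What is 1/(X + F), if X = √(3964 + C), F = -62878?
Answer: -62878/3953621191 - √21693/3953621191 ≈ -1.5941e-5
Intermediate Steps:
X = √21693 (X = √(3964 + 17729) = √21693 ≈ 147.29)
1/(X + F) = 1/(√21693 - 62878) = 1/(-62878 + √21693)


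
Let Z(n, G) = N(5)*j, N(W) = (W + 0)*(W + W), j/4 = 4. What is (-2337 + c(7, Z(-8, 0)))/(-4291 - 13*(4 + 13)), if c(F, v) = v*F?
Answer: -3263/4512 ≈ -0.72318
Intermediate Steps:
j = 16 (j = 4*4 = 16)
N(W) = 2*W**2 (N(W) = W*(2*W) = 2*W**2)
Z(n, G) = 800 (Z(n, G) = (2*5**2)*16 = (2*25)*16 = 50*16 = 800)
c(F, v) = F*v
(-2337 + c(7, Z(-8, 0)))/(-4291 - 13*(4 + 13)) = (-2337 + 7*800)/(-4291 - 13*(4 + 13)) = (-2337 + 5600)/(-4291 - 13*17) = 3263/(-4291 - 221) = 3263/(-4512) = 3263*(-1/4512) = -3263/4512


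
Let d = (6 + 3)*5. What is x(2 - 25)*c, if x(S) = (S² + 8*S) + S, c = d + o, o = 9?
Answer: 17388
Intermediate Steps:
d = 45 (d = 9*5 = 45)
c = 54 (c = 45 + 9 = 54)
x(S) = S² + 9*S
x(2 - 25)*c = ((2 - 25)*(9 + (2 - 25)))*54 = -23*(9 - 23)*54 = -23*(-14)*54 = 322*54 = 17388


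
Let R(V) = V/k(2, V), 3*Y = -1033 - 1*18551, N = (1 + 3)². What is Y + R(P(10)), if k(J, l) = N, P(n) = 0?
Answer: -6528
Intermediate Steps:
N = 16 (N = 4² = 16)
Y = -6528 (Y = (-1033 - 1*18551)/3 = (-1033 - 18551)/3 = (⅓)*(-19584) = -6528)
k(J, l) = 16
R(V) = V/16
Y + R(P(10)) = -6528 + (1/16)*0 = -6528 + 0 = -6528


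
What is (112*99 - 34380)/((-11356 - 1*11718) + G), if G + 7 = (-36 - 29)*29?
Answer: 1294/1387 ≈ 0.93295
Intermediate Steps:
G = -1892 (G = -7 + (-36 - 29)*29 = -7 - 65*29 = -7 - 1885 = -1892)
(112*99 - 34380)/((-11356 - 1*11718) + G) = (112*99 - 34380)/((-11356 - 1*11718) - 1892) = (11088 - 34380)/((-11356 - 11718) - 1892) = -23292/(-23074 - 1892) = -23292/(-24966) = -23292*(-1/24966) = 1294/1387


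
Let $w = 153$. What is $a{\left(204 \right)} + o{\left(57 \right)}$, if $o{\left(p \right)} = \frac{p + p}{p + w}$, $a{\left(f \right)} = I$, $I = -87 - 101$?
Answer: $- \frac{6561}{35} \approx -187.46$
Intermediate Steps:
$I = -188$
$a{\left(f \right)} = -188$
$o{\left(p \right)} = \frac{2 p}{153 + p}$ ($o{\left(p \right)} = \frac{p + p}{p + 153} = \frac{2 p}{153 + p}$)
$a{\left(204 \right)} + o{\left(57 \right)} = -188 + 2 \cdot 57 \frac{1}{153 + 57} = -188 + 2 \cdot 57 \cdot \frac{1}{210} = -188 + \frac{19}{35} = - \frac{6561}{35}$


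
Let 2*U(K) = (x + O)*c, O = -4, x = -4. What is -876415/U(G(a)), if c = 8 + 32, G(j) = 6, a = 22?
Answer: 175283/32 ≈ 5477.6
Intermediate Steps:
c = 40
U(K) = -160 (U(K) = ((-4 - 4)*40)/2 = (-8*40)/2 = (½)*(-320) = -160)
-876415/U(G(a)) = -876415/(-160) = -876415*(-1/160) = 175283/32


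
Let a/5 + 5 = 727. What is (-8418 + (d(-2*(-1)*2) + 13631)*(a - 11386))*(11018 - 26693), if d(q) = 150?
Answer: 1679881504950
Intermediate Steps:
a = 3610 (a = -25 + 5*727 = -25 + 3635 = 3610)
(-8418 + (d(-2*(-1)*2) + 13631)*(a - 11386))*(11018 - 26693) = (-8418 + (150 + 13631)*(3610 - 11386))*(11018 - 26693) = (-8418 + 13781*(-7776))*(-15675) = (-8418 - 107161056)*(-15675) = -107169474*(-15675) = 1679881504950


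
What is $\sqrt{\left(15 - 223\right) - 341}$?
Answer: $3 i \sqrt{61} \approx 23.431 i$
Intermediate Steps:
$\sqrt{\left(15 - 223\right) - 341} = \sqrt{-208 - 341} = \sqrt{-549} = 3 i \sqrt{61}$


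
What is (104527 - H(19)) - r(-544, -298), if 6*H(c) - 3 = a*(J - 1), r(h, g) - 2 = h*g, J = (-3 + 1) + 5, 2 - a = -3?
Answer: -345535/6 ≈ -57589.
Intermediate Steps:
a = 5 (a = 2 - 1*(-3) = 2 + 3 = 5)
J = 3 (J = -2 + 5 = 3)
r(h, g) = 2 + g*h (r(h, g) = 2 + h*g = 2 + g*h)
H(c) = 13/6 (H(c) = ½ + (5*(3 - 1))/6 = ½ + (5*2)/6 = ½ + (⅙)*10 = ½ + 5/3 = 13/6)
(104527 - H(19)) - r(-544, -298) = (104527 - 1*13/6) - (2 - 298*(-544)) = (104527 - 13/6) - (2 + 162112) = 627149/6 - 1*162114 = 627149/6 - 162114 = -345535/6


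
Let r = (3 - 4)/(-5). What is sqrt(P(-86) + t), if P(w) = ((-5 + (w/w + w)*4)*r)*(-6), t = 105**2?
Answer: 3*sqrt(1271) ≈ 106.95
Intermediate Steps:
t = 11025
r = 1/5 (r = -1*(-1/5) = 1/5 ≈ 0.20000)
P(w) = 6/5 - 24*w/5 (P(w) = ((-5 + (w/w + w)*4)*(1/5))*(-6) = ((-5 + (1 + w)*4)*(1/5))*(-6) = ((-5 + (4 + 4*w))*(1/5))*(-6) = ((-1 + 4*w)*(1/5))*(-6) = (-1/5 + 4*w/5)*(-6) = 6/5 - 24*w/5)
sqrt(P(-86) + t) = sqrt((6/5 - 24/5*(-86)) + 11025) = sqrt((6/5 + 2064/5) + 11025) = sqrt(414 + 11025) = sqrt(11439) = 3*sqrt(1271)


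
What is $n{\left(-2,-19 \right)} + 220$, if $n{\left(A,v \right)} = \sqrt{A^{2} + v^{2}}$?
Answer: $220 + \sqrt{365} \approx 239.1$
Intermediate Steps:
$n{\left(-2,-19 \right)} + 220 = \sqrt{\left(-2\right)^{2} + \left(-19\right)^{2}} + 220 = \sqrt{4 + 361} + 220 = \sqrt{365} + 220 = 220 + \sqrt{365}$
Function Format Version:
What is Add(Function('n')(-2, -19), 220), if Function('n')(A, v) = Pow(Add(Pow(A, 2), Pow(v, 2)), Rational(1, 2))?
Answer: Add(220, Pow(365, Rational(1, 2))) ≈ 239.10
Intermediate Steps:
Add(Function('n')(-2, -19), 220) = Add(Pow(Add(Pow(-2, 2), Pow(-19, 2)), Rational(1, 2)), 220) = Add(Pow(Add(4, 361), Rational(1, 2)), 220) = Add(Pow(365, Rational(1, 2)), 220) = Add(220, Pow(365, Rational(1, 2)))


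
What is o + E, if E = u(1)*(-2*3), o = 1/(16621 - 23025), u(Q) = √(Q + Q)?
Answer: -1/6404 - 6*√2 ≈ -8.4854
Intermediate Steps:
u(Q) = √2*√Q (u(Q) = √(2*Q) = √2*√Q)
o = -1/6404 (o = 1/(-6404) = -1/6404 ≈ -0.00015615)
E = -6*√2 (E = (√2*√1)*(-2*3) = (√2*1)*(-6) = √2*(-6) = -6*√2 ≈ -8.4853)
o + E = -1/6404 - 6*√2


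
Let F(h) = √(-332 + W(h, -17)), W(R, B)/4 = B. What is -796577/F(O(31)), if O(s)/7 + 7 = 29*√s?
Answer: 796577*I/20 ≈ 39829.0*I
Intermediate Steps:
W(R, B) = 4*B
O(s) = -49 + 203*√s (O(s) = -49 + 7*(29*√s) = -49 + 203*√s)
F(h) = 20*I (F(h) = √(-332 + 4*(-17)) = √(-332 - 68) = √(-400) = 20*I)
-796577/F(O(31)) = -796577*(-I/20) = -(-796577)*I/20 = 796577*I/20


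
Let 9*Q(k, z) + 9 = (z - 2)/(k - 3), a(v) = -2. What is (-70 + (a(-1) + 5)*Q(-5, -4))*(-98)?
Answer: 14259/2 ≈ 7129.5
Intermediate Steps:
Q(k, z) = -1 + (-2 + z)/(9*(-3 + k)) (Q(k, z) = -1 + ((z - 2)/(k - 3))/9 = -1 + ((-2 + z)/(-3 + k))/9 = -1 + (-2 + z)/(9*(-3 + k)))
(-70 + (a(-1) + 5)*Q(-5, -4))*(-98) = (-70 + (-2 + 5)*((25 - 4 - 9*(-5))/(9*(-3 - 5))))*(-98) = (-70 + 3*((⅑)*(25 - 4 + 45)/(-8)))*(-98) = (-70 + 3*((⅑)*(-⅛)*66))*(-98) = (-70 + 3*(-11/12))*(-98) = (-70 - 11/4)*(-98) = -291/4*(-98) = 14259/2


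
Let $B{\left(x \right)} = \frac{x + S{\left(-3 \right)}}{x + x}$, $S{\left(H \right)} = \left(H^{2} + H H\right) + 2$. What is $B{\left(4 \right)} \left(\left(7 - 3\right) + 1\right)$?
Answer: $15$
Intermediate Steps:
$S{\left(H \right)} = 2 + 2 H^{2}$ ($S{\left(H \right)} = \left(H^{2} + H^{2}\right) + 2 = 2 H^{2} + 2 = 2 + 2 H^{2}$)
$B{\left(x \right)} = \frac{20 + x}{2 x}$ ($B{\left(x \right)} = \frac{x + \left(2 + 2 \left(-3\right)^{2}\right)}{x + x} = \frac{x + \left(2 + 2 \cdot 9\right)}{2 x} = \left(x + \left(2 + 18\right)\right) \frac{1}{2 x} = \left(x + 20\right) \frac{1}{2 x} = \left(20 + x\right) \frac{1}{2 x} = \frac{20 + x}{2 x}$)
$B{\left(4 \right)} \left(\left(7 - 3\right) + 1\right) = \frac{20 + 4}{2 \cdot 4} \left(\left(7 - 3\right) + 1\right) = \frac{1}{2} \cdot \frac{1}{4} \cdot 24 \left(\left(7 - 3\right) + 1\right) = 3 \left(4 + 1\right) = 3 \cdot 5 = 15$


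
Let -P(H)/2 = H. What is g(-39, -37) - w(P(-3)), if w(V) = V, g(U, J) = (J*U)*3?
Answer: 4323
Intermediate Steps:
g(U, J) = 3*J*U
P(H) = -2*H
g(-39, -37) - w(P(-3)) = 3*(-37)*(-39) - (-2)*(-3) = 4329 - 1*6 = 4329 - 6 = 4323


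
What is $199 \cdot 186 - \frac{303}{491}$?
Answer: $\frac{18173571}{491} \approx 37013.0$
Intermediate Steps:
$199 \cdot 186 - \frac{303}{491} = 37014 - \frac{303}{491} = \frac{18173571}{491}$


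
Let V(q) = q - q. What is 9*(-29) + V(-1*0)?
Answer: -261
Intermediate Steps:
V(q) = 0
9*(-29) + V(-1*0) = 9*(-29) + 0 = -261 + 0 = -261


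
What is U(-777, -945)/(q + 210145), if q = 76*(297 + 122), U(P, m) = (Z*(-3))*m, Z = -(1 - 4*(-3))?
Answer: -12285/80663 ≈ -0.15230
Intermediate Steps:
Z = -13 (Z = -(1 + 12) = -1*13 = -13)
U(P, m) = 39*m (U(P, m) = (-13*(-3))*m = 39*m)
q = 31844 (q = 76*419 = 31844)
U(-777, -945)/(q + 210145) = (39*(-945))/(31844 + 210145) = -36855/241989 = -36855*1/241989 = -12285/80663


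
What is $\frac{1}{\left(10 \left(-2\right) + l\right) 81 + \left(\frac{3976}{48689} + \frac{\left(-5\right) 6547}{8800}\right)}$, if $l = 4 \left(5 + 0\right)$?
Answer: $- \frac{85692640}{311769123} \approx -0.27486$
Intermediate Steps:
$l = 20$ ($l = 4 \cdot 5 = 20$)
$\frac{1}{\left(10 \left(-2\right) + l\right) 81 + \left(\frac{3976}{48689} + \frac{\left(-5\right) 6547}{8800}\right)} = \frac{1}{\left(10 \left(-2\right) + 20\right) 81 + \left(\frac{3976}{48689} + \frac{\left(-5\right) 6547}{8800}\right)} = \frac{1}{\left(-20 + 20\right) 81 + \left(3976 \cdot \frac{1}{48689} - \frac{6547}{1760}\right)} = \frac{1}{0 \cdot 81 + \left(\frac{3976}{48689} - \frac{6547}{1760}\right)} = \frac{1}{0 - \frac{311769123}{85692640}} = \frac{1}{- \frac{311769123}{85692640}} = - \frac{85692640}{311769123}$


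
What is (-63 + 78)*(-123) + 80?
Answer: -1765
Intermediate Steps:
(-63 + 78)*(-123) + 80 = 15*(-123) + 80 = -1845 + 80 = -1765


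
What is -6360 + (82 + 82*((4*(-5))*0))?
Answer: -6278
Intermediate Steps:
-6360 + (82 + 82*((4*(-5))*0)) = -6360 + (82 + 82*(-20*0)) = -6360 + (82 + 82*0) = -6360 + (82 + 0) = -6360 + 82 = -6278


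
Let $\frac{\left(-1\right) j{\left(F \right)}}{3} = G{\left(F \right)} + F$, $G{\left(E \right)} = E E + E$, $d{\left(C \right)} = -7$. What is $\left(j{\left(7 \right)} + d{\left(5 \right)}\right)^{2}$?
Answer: $38416$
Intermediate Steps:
$G{\left(E \right)} = E + E^{2}$ ($G{\left(E \right)} = E^{2} + E = E + E^{2}$)
$j{\left(F \right)} = - 3 F - 3 F \left(1 + F\right)$ ($j{\left(F \right)} = - 3 \left(F \left(1 + F\right) + F\right) = - 3 \left(F + F \left(1 + F\right)\right) = - 3 F - 3 F \left(1 + F\right)$)
$\left(j{\left(7 \right)} + d{\left(5 \right)}\right)^{2} = \left(3 \cdot 7 \left(-2 - 7\right) - 7\right)^{2} = \left(3 \cdot 7 \left(-9\right) - 7\right)^{2} = \left(-189 - 7\right)^{2} = \left(-196\right)^{2} = 38416$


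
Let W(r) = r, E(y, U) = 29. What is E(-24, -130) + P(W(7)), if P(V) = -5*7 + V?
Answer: 1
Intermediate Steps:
P(V) = -35 + V
E(-24, -130) + P(W(7)) = 29 + (-35 + 7) = 29 - 28 = 1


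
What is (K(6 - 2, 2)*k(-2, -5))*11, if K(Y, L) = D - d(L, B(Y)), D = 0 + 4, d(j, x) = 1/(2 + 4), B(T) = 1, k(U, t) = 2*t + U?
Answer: -506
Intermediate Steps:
k(U, t) = U + 2*t
d(j, x) = ⅙ (d(j, x) = 1/6 = ⅙)
D = 4
K(Y, L) = 23/6 (K(Y, L) = 4 - 1*⅙ = 4 - ⅙ = 23/6)
(K(6 - 2, 2)*k(-2, -5))*11 = (23*(-2 + 2*(-5))/6)*11 = (23*(-2 - 10)/6)*11 = ((23/6)*(-12))*11 = -46*11 = -506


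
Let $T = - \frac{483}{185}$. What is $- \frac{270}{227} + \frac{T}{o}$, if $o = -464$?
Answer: $- \frac{23067159}{19485680} \approx -1.1838$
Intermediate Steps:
$T = - \frac{483}{185}$ ($T = \left(-483\right) \frac{1}{185} = - \frac{483}{185} \approx -2.6108$)
$- \frac{270}{227} + \frac{T}{o} = - \frac{270}{227} - \frac{483}{185 \left(-464\right)} = \left(-270\right) \frac{1}{227} - - \frac{483}{85840} = - \frac{270}{227} + \frac{483}{85840} = - \frac{23067159}{19485680}$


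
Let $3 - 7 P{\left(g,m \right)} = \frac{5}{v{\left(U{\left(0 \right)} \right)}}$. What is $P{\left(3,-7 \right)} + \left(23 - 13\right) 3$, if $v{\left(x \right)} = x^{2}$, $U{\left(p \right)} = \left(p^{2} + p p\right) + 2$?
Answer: $\frac{121}{4} \approx 30.25$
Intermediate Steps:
$U{\left(p \right)} = 2 + 2 p^{2}$ ($U{\left(p \right)} = \left(p^{2} + p^{2}\right) + 2 = 2 p^{2} + 2 = 2 + 2 p^{2}$)
$P{\left(g,m \right)} = \frac{1}{4}$ ($P{\left(g,m \right)} = \frac{3}{7} - \frac{5 \frac{1}{\left(2 + 2 \cdot 0^{2}\right)^{2}}}{7} = \frac{3}{7} - \frac{5 \frac{1}{\left(2 + 2 \cdot 0\right)^{2}}}{7} = \frac{3}{7} - \frac{5 \frac{1}{\left(2 + 0\right)^{2}}}{7} = \frac{3}{7} - \frac{5 \frac{1}{2^{2}}}{7} = \frac{3}{7} - \frac{5 \cdot \frac{1}{4}}{7} = \frac{3}{7} - \frac{5}{28} = \frac{1}{4}$)
$P{\left(3,-7 \right)} + \left(23 - 13\right) 3 = \frac{1}{4} + \left(23 - 13\right) 3 = \frac{1}{4} + 10 \cdot 3 = \frac{1}{4} + 30 = \frac{121}{4}$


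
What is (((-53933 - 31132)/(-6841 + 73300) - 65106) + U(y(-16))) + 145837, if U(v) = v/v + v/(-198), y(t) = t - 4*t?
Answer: 59017934929/731049 ≈ 80731.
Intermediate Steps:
y(t) = -3*t
U(v) = 1 - v/198 (U(v) = 1 + v*(-1/198) = 1 - v/198)
(((-53933 - 31132)/(-6841 + 73300) - 65106) + U(y(-16))) + 145837 = (((-53933 - 31132)/(-6841 + 73300) - 65106) + (1 - (-1)*(-16)/66)) + 145837 = ((-85065/66459 - 65106) + (1 - 1/198*48)) + 145837 = ((-85065*1/66459 - 65106) + (1 - 8/33)) + 145837 = ((-28355/22153 - 65106) + 25/33) + 145837 = (-1442321573/22153 + 25/33) + 145837 = -47596058084/731049 + 145837 = 59017934929/731049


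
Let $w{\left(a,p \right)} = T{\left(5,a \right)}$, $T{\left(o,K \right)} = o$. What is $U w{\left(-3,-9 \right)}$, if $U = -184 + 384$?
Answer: $1000$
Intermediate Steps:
$w{\left(a,p \right)} = 5$
$U = 200$
$U w{\left(-3,-9 \right)} = 200 \cdot 5 = 1000$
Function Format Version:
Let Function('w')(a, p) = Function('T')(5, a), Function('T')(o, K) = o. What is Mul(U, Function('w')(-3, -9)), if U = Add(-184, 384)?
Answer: 1000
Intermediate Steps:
Function('w')(a, p) = 5
U = 200
Mul(U, Function('w')(-3, -9)) = Mul(200, 5) = 1000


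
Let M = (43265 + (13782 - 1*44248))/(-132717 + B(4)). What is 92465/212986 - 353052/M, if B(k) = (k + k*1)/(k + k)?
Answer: 9979598490786287/2726007814 ≈ 3.6609e+6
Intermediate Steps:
B(k) = 1 (B(k) = (k + k)/((2*k)) = (2*k)*(1/(2*k)) = 1)
M = -12799/132716 (M = (43265 + (13782 - 1*44248))/(-132717 + 1) = (43265 + (13782 - 44248))/(-132716) = (43265 - 30466)*(-1/132716) = 12799*(-1/132716) = -12799/132716 ≈ -0.096439)
92465/212986 - 353052/M = 92465/212986 - 353052/(-12799/132716) = 92465*(1/212986) - 353052*(-132716/12799) = 92465/212986 + 46855649232/12799 = 9979598490786287/2726007814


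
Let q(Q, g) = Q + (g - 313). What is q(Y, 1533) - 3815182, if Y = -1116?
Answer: -3815078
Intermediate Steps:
q(Q, g) = -313 + Q + g (q(Q, g) = Q + (-313 + g) = -313 + Q + g)
q(Y, 1533) - 3815182 = (-313 - 1116 + 1533) - 3815182 = 104 - 3815182 = -3815078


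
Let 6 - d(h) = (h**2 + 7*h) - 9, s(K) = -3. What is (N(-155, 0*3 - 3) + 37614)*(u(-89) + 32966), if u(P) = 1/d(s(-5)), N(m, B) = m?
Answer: 33341619097/27 ≈ 1.2349e+9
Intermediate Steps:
d(h) = 15 - h**2 - 7*h (d(h) = 6 - ((h**2 + 7*h) - 9) = 6 - (-9 + h**2 + 7*h) = 6 + (9 - h**2 - 7*h) = 15 - h**2 - 7*h)
u(P) = 1/27 (u(P) = 1/(15 - 1*(-3)**2 - 7*(-3)) = 1/(15 - 1*9 + 21) = 1/(15 - 9 + 21) = 1/27)
(N(-155, 0*3 - 3) + 37614)*(u(-89) + 32966) = (-155 + 37614)*(1/27 + 32966) = 37459*(890083/27) = 33341619097/27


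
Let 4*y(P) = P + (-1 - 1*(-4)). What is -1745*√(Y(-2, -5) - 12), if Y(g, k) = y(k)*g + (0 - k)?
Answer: -1745*I*√6 ≈ -4274.4*I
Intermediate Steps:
y(P) = ¾ + P/4 (y(P) = (P + (-1 - 1*(-4)))/4 = (P + (-1 + 4))/4 = (P + 3)/4 = (3 + P)/4 = ¾ + P/4)
Y(g, k) = -k + g*(¾ + k/4) (Y(g, k) = (¾ + k/4)*g + (0 - k) = g*(¾ + k/4) - k = -k + g*(¾ + k/4))
-1745*√(Y(-2, -5) - 12) = -1745*√((-1*(-5) + (¼)*(-2)*(3 - 5)) - 12) = -1745*√((5 + (¼)*(-2)*(-2)) - 12) = -1745*√((5 + 1) - 12) = -1745*√(6 - 12) = -1745*I*√6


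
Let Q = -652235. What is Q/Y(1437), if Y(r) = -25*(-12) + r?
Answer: -652235/1737 ≈ -375.50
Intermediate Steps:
Y(r) = 300 + r
Q/Y(1437) = -652235/(300 + 1437) = -652235/1737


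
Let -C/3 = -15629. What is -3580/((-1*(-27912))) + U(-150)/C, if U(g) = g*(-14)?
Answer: -9103355/109059162 ≈ -0.083472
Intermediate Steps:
C = 46887 (C = -3*(-15629) = 46887)
U(g) = -14*g
-3580/((-1*(-27912))) + U(-150)/C = -3580/((-1*(-27912))) - 14*(-150)/46887 = -3580/27912 + 2100*(1/46887) = -3580*1/27912 + 700/15629 = -895/6978 + 700/15629 = -9103355/109059162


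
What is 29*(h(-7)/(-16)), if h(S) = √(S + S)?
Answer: -29*I*√14/16 ≈ -6.7818*I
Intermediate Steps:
h(S) = √2*√S (h(S) = √(2*S) = √2*√S)
29*(h(-7)/(-16)) = 29*((√2*√(-7))/(-16)) = 29*(-√2*I*√7/16) = 29*(-I*√14/16) = -29*I*√14/16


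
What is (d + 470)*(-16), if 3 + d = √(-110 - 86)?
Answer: -7472 - 224*I ≈ -7472.0 - 224.0*I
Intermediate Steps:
d = -3 + 14*I (d = -3 + √(-110 - 86) = -3 + √(-196) = -3 + 14*I ≈ -3.0 + 14.0*I)
(d + 470)*(-16) = ((-3 + 14*I) + 470)*(-16) = (467 + 14*I)*(-16) = -7472 - 224*I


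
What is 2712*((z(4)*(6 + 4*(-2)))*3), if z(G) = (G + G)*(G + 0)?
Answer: -520704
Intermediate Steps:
z(G) = 2*G**2 (z(G) = (2*G)*G = 2*G**2)
2712*((z(4)*(6 + 4*(-2)))*3) = 2712*(((2*4**2)*(6 + 4*(-2)))*3) = 2712*(((2*16)*(6 - 8))*3) = 2712*((32*(-2))*3) = 2712*(-64*3) = 2712*(-192) = -520704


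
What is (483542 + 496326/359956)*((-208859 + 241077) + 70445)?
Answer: 8934470378246457/179978 ≈ 4.9642e+10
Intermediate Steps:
(483542 + 496326/359956)*((-208859 + 241077) + 70445) = (483542 + 496326*(1/359956))*(32218 + 70445) = (483542 + 248163/179978)*102663 = (87027170239/179978)*102663 = 8934470378246457/179978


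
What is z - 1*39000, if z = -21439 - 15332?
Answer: -75771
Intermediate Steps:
z = -36771
z - 1*39000 = -36771 - 1*39000 = -36771 - 39000 = -75771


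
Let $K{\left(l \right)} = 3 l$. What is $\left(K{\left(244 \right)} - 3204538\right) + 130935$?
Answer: $-3072871$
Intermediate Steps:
$\left(K{\left(244 \right)} - 3204538\right) + 130935 = \left(3 \cdot 244 - 3204538\right) + 130935 = \left(732 - 3204538\right) + 130935 = -3203806 + 130935 = -3072871$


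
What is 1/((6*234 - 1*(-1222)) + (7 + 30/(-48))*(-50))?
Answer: 4/9229 ≈ 0.00043342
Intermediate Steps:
1/((6*234 - 1*(-1222)) + (7 + 30/(-48))*(-50)) = 1/((1404 + 1222) + (7 + 30*(-1/48))*(-50)) = 1/(2626 + (7 - 5/8)*(-50)) = 1/(2626 + (51/8)*(-50)) = 1/(2626 - 1275/4) = 1/(9229/4) = 4/9229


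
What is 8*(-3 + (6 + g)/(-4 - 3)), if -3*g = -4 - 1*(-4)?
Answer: -216/7 ≈ -30.857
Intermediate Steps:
g = 0 (g = -(-4 - 1*(-4))/3 = -(-4 + 4)/3 = -⅓*0 = 0)
8*(-3 + (6 + g)/(-4 - 3)) = 8*(-3 + (6 + 0)/(-4 - 3)) = 8*(-3 + 6/(-7)) = 8*(-3 + 6*(-⅐)) = 8*(-3 - 6/7) = 8*(-27/7) = -216/7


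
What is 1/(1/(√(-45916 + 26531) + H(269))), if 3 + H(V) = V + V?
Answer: 535 + I*√19385 ≈ 535.0 + 139.23*I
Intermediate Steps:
H(V) = -3 + 2*V (H(V) = -3 + (V + V) = -3 + 2*V)
1/(1/(√(-45916 + 26531) + H(269))) = 1/(1/(√(-45916 + 26531) + (-3 + 2*269))) = 1/(1/(√(-19385) + (-3 + 538))) = 1/(1/(I*√19385 + 535)) = 1/(1/(535 + I*√19385)) = 535 + I*√19385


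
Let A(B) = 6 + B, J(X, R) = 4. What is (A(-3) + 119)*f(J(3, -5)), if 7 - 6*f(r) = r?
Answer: 61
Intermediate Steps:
f(r) = 7/6 - r/6
(A(-3) + 119)*f(J(3, -5)) = ((6 - 3) + 119)*(7/6 - 1/6*4) = (3 + 119)*(7/6 - 2/3) = 122*(1/2) = 61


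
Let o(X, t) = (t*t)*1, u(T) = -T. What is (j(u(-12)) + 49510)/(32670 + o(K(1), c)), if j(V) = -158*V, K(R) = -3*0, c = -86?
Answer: 23807/20033 ≈ 1.1884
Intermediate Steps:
K(R) = 0
o(X, t) = t² (o(X, t) = t²*1 = t²)
(j(u(-12)) + 49510)/(32670 + o(K(1), c)) = (-(-158)*(-12) + 49510)/(32670 + (-86)²) = (-158*12 + 49510)/(32670 + 7396) = (-1896 + 49510)/40066 = 47614*(1/40066) = 23807/20033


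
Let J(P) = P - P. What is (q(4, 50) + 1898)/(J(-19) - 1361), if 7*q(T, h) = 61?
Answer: -13347/9527 ≈ -1.4010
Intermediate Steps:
J(P) = 0
q(T, h) = 61/7 (q(T, h) = (⅐)*61 = 61/7)
(q(4, 50) + 1898)/(J(-19) - 1361) = (61/7 + 1898)/(0 - 1361) = (13347/7)/(-1361) = (13347/7)*(-1/1361) = -13347/9527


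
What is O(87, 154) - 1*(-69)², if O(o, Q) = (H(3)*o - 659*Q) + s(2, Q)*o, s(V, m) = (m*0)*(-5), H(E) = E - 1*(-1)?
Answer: -105899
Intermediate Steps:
H(E) = 1 + E (H(E) = E + 1 = 1 + E)
s(V, m) = 0 (s(V, m) = 0*(-5) = 0)
O(o, Q) = -659*Q + 4*o (O(o, Q) = ((1 + 3)*o - 659*Q) + 0*o = (4*o - 659*Q) + 0 = (-659*Q + 4*o) + 0 = -659*Q + 4*o)
O(87, 154) - 1*(-69)² = (-659*154 + 4*87) - 1*(-69)² = (-101486 + 348) - 1*4761 = -101138 - 4761 = -105899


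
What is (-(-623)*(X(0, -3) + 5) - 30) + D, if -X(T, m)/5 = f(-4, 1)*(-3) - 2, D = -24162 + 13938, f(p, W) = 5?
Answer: 45816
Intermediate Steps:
D = -10224
X(T, m) = 85 (X(T, m) = -5*(5*(-3) - 2) = -5*(-15 - 2) = -5*(-17) = 85)
(-(-623)*(X(0, -3) + 5) - 30) + D = (-(-623)*(85 + 5) - 30) - 10224 = (-(-623)*90 - 30) - 10224 = (-89*(-630) - 30) - 10224 = (56070 - 30) - 10224 = 56040 - 10224 = 45816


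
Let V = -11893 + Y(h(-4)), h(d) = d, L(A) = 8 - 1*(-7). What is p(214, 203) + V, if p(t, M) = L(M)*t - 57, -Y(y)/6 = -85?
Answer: -8230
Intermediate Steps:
L(A) = 15 (L(A) = 8 + 7 = 15)
Y(y) = 510 (Y(y) = -6*(-85) = 510)
p(t, M) = -57 + 15*t (p(t, M) = 15*t - 57 = -57 + 15*t)
V = -11383 (V = -11893 + 510 = -11383)
p(214, 203) + V = (-57 + 15*214) - 11383 = (-57 + 3210) - 11383 = 3153 - 11383 = -8230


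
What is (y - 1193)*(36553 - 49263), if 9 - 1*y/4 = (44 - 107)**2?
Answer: 216489430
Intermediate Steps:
y = -15840 (y = 36 - 4*(44 - 107)**2 = 36 - 4*(-63)**2 = 36 - 4*3969 = 36 - 15876 = -15840)
(y - 1193)*(36553 - 49263) = (-15840 - 1193)*(36553 - 49263) = -17033*(-12710) = 216489430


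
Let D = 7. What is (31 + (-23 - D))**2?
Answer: 1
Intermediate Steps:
(31 + (-23 - D))**2 = (31 + (-23 - 1*7))**2 = (31 + (-23 - 7))**2 = (31 - 30)**2 = 1**2 = 1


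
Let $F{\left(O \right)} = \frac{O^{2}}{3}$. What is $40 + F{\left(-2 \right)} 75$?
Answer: $140$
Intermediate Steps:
$F{\left(O \right)} = \frac{O^{2}}{3}$ ($F{\left(O \right)} = O^{2} \cdot \frac{1}{3} = \frac{O^{2}}{3}$)
$40 + F{\left(-2 \right)} 75 = 40 + \frac{\left(-2\right)^{2}}{3} \cdot 75 = 40 + \frac{1}{3} \cdot 4 \cdot 75 = 40 + \frac{4}{3} \cdot 75 = 40 + 100 = 140$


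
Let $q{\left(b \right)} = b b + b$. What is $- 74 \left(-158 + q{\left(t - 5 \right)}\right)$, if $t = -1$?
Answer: $9472$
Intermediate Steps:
$q{\left(b \right)} = b + b^{2}$ ($q{\left(b \right)} = b^{2} + b = b + b^{2}$)
$- 74 \left(-158 + q{\left(t - 5 \right)}\right) = - 74 \left(-158 + \left(-1 - 5\right) \left(1 - 6\right)\right) = - 74 \left(-158 - 6 \left(1 - 6\right)\right) = - 74 \left(-158 - -30\right) = - 74 \left(-158 + 30\right) = \left(-74\right) \left(-128\right) = 9472$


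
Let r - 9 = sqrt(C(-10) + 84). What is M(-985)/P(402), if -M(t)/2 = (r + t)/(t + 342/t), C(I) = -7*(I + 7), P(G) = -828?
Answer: 480680/200907369 - 985*sqrt(105)/401814738 ≈ 0.0023674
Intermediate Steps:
C(I) = -49 - 7*I (C(I) = -7*(7 + I) = -49 - 7*I)
r = 9 + sqrt(105) (r = 9 + sqrt((-49 - 7*(-10)) + 84) = 9 + sqrt((-49 + 70) + 84) = 9 + sqrt(21 + 84) = 9 + sqrt(105) ≈ 19.247)
M(t) = -2*(9 + t + sqrt(105))/(t + 342/t) (M(t) = -2*((9 + sqrt(105)) + t)/(t + 342/t) = -2*(9 + t + sqrt(105))/(t + 342/t))
M(-985)/P(402) = -2*(-985)*(9 - 985 + sqrt(105))/(342 + (-985)**2)/(-828) = -2*(-985)*(-976 + sqrt(105))/(342 + 970225)*(-1/828) = -2*(-985)*(-976 + sqrt(105))/970567*(-1/828) = -2*(-985)*1/970567*(-976 + sqrt(105))*(-1/828) = (-1922720/970567 + 1970*sqrt(105)/970567)*(-1/828) = 480680/200907369 - 985*sqrt(105)/401814738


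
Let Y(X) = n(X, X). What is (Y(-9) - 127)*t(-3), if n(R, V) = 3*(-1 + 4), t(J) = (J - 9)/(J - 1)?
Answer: -354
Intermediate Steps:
t(J) = (-9 + J)/(-1 + J)
n(R, V) = 9 (n(R, V) = 3*3 = 9)
Y(X) = 9
(Y(-9) - 127)*t(-3) = (9 - 127)*((-9 - 3)/(-1 - 3)) = -118*(-12)/(-4) = -(-59)*(-12)/2 = -118*3 = -354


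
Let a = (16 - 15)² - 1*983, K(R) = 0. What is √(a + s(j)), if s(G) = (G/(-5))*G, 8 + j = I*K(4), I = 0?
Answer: I*√24870/5 ≈ 31.54*I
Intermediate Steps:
j = -8 (j = -8 + 0*0 = -8 + 0 = -8)
s(G) = -G²/5 (s(G) = (G*(-⅕))*G = (-G/5)*G = -G²/5)
a = -982 (a = 1² - 983 = 1 - 983 = -982)
√(a + s(j)) = √(-982 - ⅕*(-8)²) = √(-982 - ⅕*64) = √(-982 - 64/5) = √(-4974/5) = I*√24870/5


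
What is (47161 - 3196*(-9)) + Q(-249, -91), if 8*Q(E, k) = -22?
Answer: 303689/4 ≈ 75922.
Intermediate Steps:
Q(E, k) = -11/4 (Q(E, k) = (⅛)*(-22) = -11/4)
(47161 - 3196*(-9)) + Q(-249, -91) = (47161 - 3196*(-9)) - 11/4 = (47161 + 28764) - 11/4 = 75925 - 11/4 = 303689/4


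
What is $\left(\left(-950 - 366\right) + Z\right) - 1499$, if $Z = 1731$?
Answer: $-1084$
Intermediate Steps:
$\left(\left(-950 - 366\right) + Z\right) - 1499 = \left(\left(-950 - 366\right) + 1731\right) - 1499 = \left(-1316 + 1731\right) - 1499 = 415 - 1499 = -1084$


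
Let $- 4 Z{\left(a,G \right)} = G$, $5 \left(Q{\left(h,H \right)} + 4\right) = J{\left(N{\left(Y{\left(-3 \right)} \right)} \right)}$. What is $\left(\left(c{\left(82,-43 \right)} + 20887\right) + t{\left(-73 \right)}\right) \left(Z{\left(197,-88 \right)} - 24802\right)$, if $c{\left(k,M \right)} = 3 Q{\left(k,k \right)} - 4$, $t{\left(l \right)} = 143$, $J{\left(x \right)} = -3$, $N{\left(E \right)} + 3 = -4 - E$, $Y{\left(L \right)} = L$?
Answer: $-520682316$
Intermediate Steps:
$N{\left(E \right)} = -7 - E$ ($N{\left(E \right)} = -3 - \left(4 + E\right) = -7 - E$)
$Q{\left(h,H \right)} = - \frac{23}{5}$ ($Q{\left(h,H \right)} = -4 + \frac{1}{5} \left(-3\right) = -4 - \frac{3}{5} = - \frac{23}{5}$)
$Z{\left(a,G \right)} = - \frac{G}{4}$
$c{\left(k,M \right)} = - \frac{89}{5}$ ($c{\left(k,M \right)} = 3 \left(- \frac{23}{5}\right) - 4 = - \frac{69}{5} - 4 = - \frac{89}{5}$)
$\left(\left(c{\left(82,-43 \right)} + 20887\right) + t{\left(-73 \right)}\right) \left(Z{\left(197,-88 \right)} - 24802\right) = \left(\left(- \frac{89}{5} + 20887\right) + 143\right) \left(\left(- \frac{1}{4}\right) \left(-88\right) - 24802\right) = \left(\frac{104346}{5} + 143\right) \left(22 - 24802\right) = \frac{105061}{5} \left(-24780\right) = -520682316$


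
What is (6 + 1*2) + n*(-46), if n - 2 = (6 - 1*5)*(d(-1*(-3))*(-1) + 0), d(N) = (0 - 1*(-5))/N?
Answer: -22/3 ≈ -7.3333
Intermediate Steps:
d(N) = 5/N (d(N) = (0 + 5)/N = 5/N)
n = 1/3 (n = 2 + (6 - 1*5)*((5/((-1*(-3))))*(-1) + 0) = 2 + (6 - 5)*((5/3)*(-1) + 0) = 2 + 1*((5*(1/3))*(-1) + 0) = 2 + 1*((5/3)*(-1) + 0) = 2 + 1*(-5/3 + 0) = 2 + 1*(-5/3) = 2 - 5/3 = 1/3 ≈ 0.33333)
(6 + 1*2) + n*(-46) = (6 + 1*2) + (1/3)*(-46) = (6 + 2) - 46/3 = 8 - 46/3 = -22/3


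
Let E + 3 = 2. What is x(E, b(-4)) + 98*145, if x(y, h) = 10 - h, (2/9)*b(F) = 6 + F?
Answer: 14211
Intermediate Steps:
E = -1 (E = -3 + 2 = -1)
b(F) = 27 + 9*F/2 (b(F) = 9*(6 + F)/2 = 27 + 9*F/2)
x(E, b(-4)) + 98*145 = (10 - (27 + (9/2)*(-4))) + 98*145 = (10 - (27 - 18)) + 14210 = (10 - 1*9) + 14210 = (10 - 9) + 14210 = 1 + 14210 = 14211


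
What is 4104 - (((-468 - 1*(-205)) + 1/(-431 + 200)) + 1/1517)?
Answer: 1530315995/350427 ≈ 4367.0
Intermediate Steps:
4104 - (((-468 - 1*(-205)) + 1/(-431 + 200)) + 1/1517) = 4104 - (((-468 + 205) + 1/(-231)) + 1/1517) = 4104 - ((-263 - 1/231) + 1/1517) = 4104 - (-60754/231 + 1/1517) = 4104 - 1*(-92163587/350427) = 4104 + 92163587/350427 = 1530315995/350427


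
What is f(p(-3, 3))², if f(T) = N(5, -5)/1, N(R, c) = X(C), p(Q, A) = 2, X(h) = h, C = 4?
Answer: 16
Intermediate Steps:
N(R, c) = 4
f(T) = 4 (f(T) = 4/1 = 4*1 = 4)
f(p(-3, 3))² = 4² = 16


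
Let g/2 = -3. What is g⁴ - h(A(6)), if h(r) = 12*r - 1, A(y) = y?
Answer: 1225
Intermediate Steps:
g = -6 (g = 2*(-3) = -6)
h(r) = -1 + 12*r
g⁴ - h(A(6)) = (-6)⁴ - (-1 + 12*6) = 1296 - (-1 + 72) = 1296 - 1*71 = 1296 - 71 = 1225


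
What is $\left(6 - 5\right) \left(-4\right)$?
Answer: $-4$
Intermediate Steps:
$\left(6 - 5\right) \left(-4\right) = 1 \left(-4\right) = -4$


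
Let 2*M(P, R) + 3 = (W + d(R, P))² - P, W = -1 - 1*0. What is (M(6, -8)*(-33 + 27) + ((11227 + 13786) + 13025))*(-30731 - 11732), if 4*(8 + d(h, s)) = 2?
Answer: -6428600959/4 ≈ -1.6071e+9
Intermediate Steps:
d(h, s) = -15/2 (d(h, s) = -8 + (¼)*2 = -8 + ½ = -15/2)
W = -1 (W = -1 + 0 = -1)
M(P, R) = 277/8 - P/2 (M(P, R) = -3/2 + ((-1 - 15/2)² - P)/2 = -3/2 + ((-17/2)² - P)/2 = -3/2 + (289/4 - P)/2 = -3/2 + (289/8 - P/2) = 277/8 - P/2)
(M(6, -8)*(-33 + 27) + ((11227 + 13786) + 13025))*(-30731 - 11732) = ((277/8 - ½*6)*(-33 + 27) + ((11227 + 13786) + 13025))*(-30731 - 11732) = ((277/8 - 3)*(-6) + (25013 + 13025))*(-42463) = ((253/8)*(-6) + 38038)*(-42463) = (-759/4 + 38038)*(-42463) = (151393/4)*(-42463) = -6428600959/4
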